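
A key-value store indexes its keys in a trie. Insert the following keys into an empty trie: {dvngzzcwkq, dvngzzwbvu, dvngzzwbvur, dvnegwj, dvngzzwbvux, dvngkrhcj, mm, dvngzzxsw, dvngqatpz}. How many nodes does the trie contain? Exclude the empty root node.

35

Trie structure (* marks end of a word):
(root)
├─ d
│  └─ v
│     └─ n
│        ├─ e
│        │  └─ g
│        │     └─ w
│        │        └─ j *
│        └─ g
│           ├─ k
│           │  └─ r
│           │     └─ h
│           │        └─ c
│           │           └─ j *
│           ├─ q
│           │  └─ a
│           │     └─ t
│           │        └─ p
│           │           └─ z *
│           └─ z
│              └─ z
│                 ├─ c
│                 │  └─ w
│                 │     └─ k
│                 │        └─ q *
│                 ├─ w
│                 │  └─ b
│                 │     └─ v
│                 │        └─ u *
│                 │           ├─ r *
│                 │           └─ x *
│                 └─ x
│                    └─ s
│                       └─ w *
└─ m
   └─ m *
Counting every labelled node above: 35.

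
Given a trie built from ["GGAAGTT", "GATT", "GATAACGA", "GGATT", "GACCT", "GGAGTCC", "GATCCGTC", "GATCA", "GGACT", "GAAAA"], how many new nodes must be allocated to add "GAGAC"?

Walking "GAGAC" from the root, the first 2 characters ("GA") follow existing edges; "G" is the first miss.
New nodes needed: |"GAGAC"| − 2 = 5 − 2 = 3.

3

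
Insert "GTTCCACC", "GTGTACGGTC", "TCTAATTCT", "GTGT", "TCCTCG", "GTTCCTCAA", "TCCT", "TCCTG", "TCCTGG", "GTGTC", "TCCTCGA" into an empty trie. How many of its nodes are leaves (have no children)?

7

A leaf is a node with no children — equivalently, the end of a word that is not a proper prefix of any other stored word.
Those words: "GTGTACGGTC", "GTGTC", "GTTCCACC", "GTTCCTCAA", "TCCTCGA", "TCCTGG", "TCTAATTCT"
Leaf count: 7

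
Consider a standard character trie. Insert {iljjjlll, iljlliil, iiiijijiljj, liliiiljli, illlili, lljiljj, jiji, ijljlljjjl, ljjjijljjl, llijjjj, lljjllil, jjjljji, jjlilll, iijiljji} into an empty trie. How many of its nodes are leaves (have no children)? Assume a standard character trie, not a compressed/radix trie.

14

Leaves are exactly the stored words that no other stored word extends.
Those words: "iiiijijiljj", "iijiljji", "ijljlljjjl", "iljjjlll", "iljlliil", "illlili", "jiji", "jjjljji", "jjlilll", "liliiiljli", "ljjjijljjl", "llijjjj", "lljiljj", "lljjllil"
Leaf count: 14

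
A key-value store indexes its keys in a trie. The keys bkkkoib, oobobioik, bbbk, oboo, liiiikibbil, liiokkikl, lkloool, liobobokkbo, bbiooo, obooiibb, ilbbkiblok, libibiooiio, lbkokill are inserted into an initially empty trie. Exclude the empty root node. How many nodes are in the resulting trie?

88

For each word, the new-node count is its length minus the longest prefix already in the trie:
  "bkkkoib" → 7 new (b, k, k, k, o, i, b)
  "oobobioik" → 9 new (o, o, b, o, b, i, o, i, k)
  "bbbk" → prefix "b" already present; 3 new (b, b, k)
  "oboo" → prefix "o" already present; 3 new (b, o, o)
  "liiiikibbil" → 11 new (l, i, i, i, i, k, i, b, b, i, l)
  "liiokkikl" → prefix "lii" already present; 6 new (o, k, k, i, k, l)
  "lkloool" → prefix "l" already present; 6 new (k, l, o, o, o, l)
  "liobobokkbo" → prefix "li" already present; 9 new (o, b, o, b, o, k, k, b, o)
  "bbiooo" → prefix "bb" already present; 4 new (i, o, o, o)
  "obooiibb" → prefix "oboo" already present; 4 new (i, i, b, b)
  "ilbbkiblok" → 10 new (i, l, b, b, k, i, b, l, o, k)
  "libibiooiio" → prefix "li" already present; 9 new (b, i, b, i, o, o, i, i, o)
  "lbkokill" → prefix "l" already present; 7 new (b, k, o, k, i, l, l)
Total nodes = 7 + 9 + 3 + 3 + 11 + 6 + 6 + 9 + 4 + 4 + 10 + 9 + 7 = 88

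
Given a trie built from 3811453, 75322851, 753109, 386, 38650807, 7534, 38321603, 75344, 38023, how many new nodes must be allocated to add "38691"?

"386" is already a path in the trie; the remaining "91" must be added.
Each of the 2 remaining characters creates one node.

2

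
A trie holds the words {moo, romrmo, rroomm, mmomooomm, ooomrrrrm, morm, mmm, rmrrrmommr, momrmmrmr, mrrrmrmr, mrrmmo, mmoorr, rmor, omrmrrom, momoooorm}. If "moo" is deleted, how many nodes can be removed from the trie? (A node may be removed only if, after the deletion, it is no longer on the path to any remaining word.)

Walk "moo" from the leaf back toward the root, removing each node that no remaining word uses.
The suffix "o" (1 node) is used only by "moo"; the node for "mo" still has the child "r", so pruning stops there.
Nodes removed: 1

1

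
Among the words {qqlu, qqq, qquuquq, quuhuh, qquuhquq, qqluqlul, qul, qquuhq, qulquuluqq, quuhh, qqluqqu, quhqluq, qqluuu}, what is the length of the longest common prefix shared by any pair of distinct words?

Look for the deepest trie node that still has at least two words in its subtree.
e.g. "qquuhq" and "qquuhquq" share the prefix "qquuhq" of length 6; no pair shares a longer one.
Longest shared-prefix length: 6

6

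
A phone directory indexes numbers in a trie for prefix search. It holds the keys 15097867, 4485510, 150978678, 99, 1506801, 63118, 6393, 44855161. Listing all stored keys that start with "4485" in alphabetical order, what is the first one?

4485510

Words with prefix "4485", in lexicographic order: "4485510", "44855161"
Position 1: 4485510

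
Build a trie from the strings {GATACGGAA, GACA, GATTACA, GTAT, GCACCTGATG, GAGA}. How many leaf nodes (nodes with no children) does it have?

6

Leaves are exactly the stored words that no other stored word extends.
Those words: "GACA", "GAGA", "GATACGGAA", "GATTACA", "GCACCTGATG", "GTAT"
Leaf count: 6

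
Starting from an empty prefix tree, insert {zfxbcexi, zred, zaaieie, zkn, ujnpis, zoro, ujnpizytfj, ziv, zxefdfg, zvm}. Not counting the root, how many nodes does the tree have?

43

Trace insertions, counting only characters that open a new branch:
  "zfxbcexi" → 8 new (z, f, x, b, c, e, x, i)
  "zred" → prefix "z" already present; 3 new (r, e, d)
  "zaaieie" → prefix "z" already present; 6 new (a, a, i, e, i, e)
  "zkn" → prefix "z" already present; 2 new (k, n)
  "ujnpis" → 6 new (u, j, n, p, i, s)
  "zoro" → prefix "z" already present; 3 new (o, r, o)
  "ujnpizytfj" → prefix "ujnpi" already present; 5 new (z, y, t, f, j)
  "ziv" → prefix "z" already present; 2 new (i, v)
  "zxefdfg" → prefix "z" already present; 6 new (x, e, f, d, f, g)
  "zvm" → prefix "z" already present; 2 new (v, m)
Total nodes = 8 + 3 + 6 + 2 + 6 + 3 + 5 + 2 + 6 + 2 = 43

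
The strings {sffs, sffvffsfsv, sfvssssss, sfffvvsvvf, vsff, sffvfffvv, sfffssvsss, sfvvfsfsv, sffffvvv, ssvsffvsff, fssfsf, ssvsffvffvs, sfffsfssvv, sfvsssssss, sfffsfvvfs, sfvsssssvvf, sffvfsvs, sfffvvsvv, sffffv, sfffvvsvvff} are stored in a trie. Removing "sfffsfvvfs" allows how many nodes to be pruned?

4

Walk "sfffsfvvfs" from the leaf back toward the root, removing each node that no remaining word uses.
The suffix "vvfs" (4 nodes) is used only by "sfffsfvvfs"; the node for "sfffsf" still has the child "s", so pruning stops there.
Nodes removed: 4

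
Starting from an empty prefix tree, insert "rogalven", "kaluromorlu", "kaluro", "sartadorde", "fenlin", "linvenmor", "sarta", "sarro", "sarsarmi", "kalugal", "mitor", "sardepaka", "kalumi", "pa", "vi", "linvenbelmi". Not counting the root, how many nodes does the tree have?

76

Trace insertions, counting only characters that open a new branch:
  "rogalven" → 8 new (r, o, g, a, l, v, e, n)
  "kaluromorlu" → 11 new (k, a, l, u, r, o, m, o, r, l, u)
  "kaluro" → prefix "kaluro" already present; 0 new (none)
  "sartadorde" → 10 new (s, a, r, t, a, d, o, r, d, e)
  "fenlin" → 6 new (f, e, n, l, i, n)
  "linvenmor" → 9 new (l, i, n, v, e, n, m, o, r)
  "sarta" → prefix "sarta" already present; 0 new (none)
  "sarro" → prefix "sar" already present; 2 new (r, o)
  "sarsarmi" → prefix "sar" already present; 5 new (s, a, r, m, i)
  "kalugal" → prefix "kalu" already present; 3 new (g, a, l)
  "mitor" → 5 new (m, i, t, o, r)
  "sardepaka" → prefix "sar" already present; 6 new (d, e, p, a, k, a)
  "kalumi" → prefix "kalu" already present; 2 new (m, i)
  "pa" → 2 new (p, a)
  "vi" → 2 new (v, i)
  "linvenbelmi" → prefix "linven" already present; 5 new (b, e, l, m, i)
Total nodes = 8 + 11 + 0 + 10 + 6 + 9 + 0 + 2 + 5 + 3 + 5 + 6 + 2 + 2 + 2 + 5 = 76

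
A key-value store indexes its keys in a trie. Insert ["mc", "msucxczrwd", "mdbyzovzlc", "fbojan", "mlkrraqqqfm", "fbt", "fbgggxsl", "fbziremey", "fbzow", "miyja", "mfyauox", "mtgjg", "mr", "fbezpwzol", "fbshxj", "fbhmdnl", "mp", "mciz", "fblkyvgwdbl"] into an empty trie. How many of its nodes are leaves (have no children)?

18

A leaf is a node with no children — equivalently, the end of a word that is not a proper prefix of any other stored word.
Those words: "fbezpwzol", "fbgggxsl", "fbhmdnl", "fblkyvgwdbl", "fbojan", "fbshxj", "fbt", "fbziremey", "fbzow", "mciz", "mdbyzovzlc", "mfyauox", "miyja", "mlkrraqqqfm", "mp", "mr", "msucxczrwd", "mtgjg"
Leaf count: 18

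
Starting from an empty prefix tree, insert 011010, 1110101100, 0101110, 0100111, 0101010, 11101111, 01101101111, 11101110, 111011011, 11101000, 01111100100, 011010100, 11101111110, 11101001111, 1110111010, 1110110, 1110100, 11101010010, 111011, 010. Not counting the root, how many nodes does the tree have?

67

For each word, the new-node count is its length minus the longest prefix already in the trie:
  "011010" → 6 new (0, 1, 1, 0, 1, 0)
  "1110101100" → 10 new (1, 1, 1, 0, 1, 0, 1, 1, 0, 0)
  "0101110" → prefix "01" already present; 5 new (0, 1, 1, 1, 0)
  "0100111" → prefix "010" already present; 4 new (0, 1, 1, 1)
  "0101010" → prefix "0101" already present; 3 new (0, 1, 0)
  "11101111" → prefix "11101" already present; 3 new (1, 1, 1)
  "01101101111" → prefix "01101" already present; 6 new (1, 0, 1, 1, 1, 1)
  "11101110" → prefix "1110111" already present; 1 new (0)
  "111011011" → prefix "111011" already present; 3 new (0, 1, 1)
  "11101000" → prefix "111010" already present; 2 new (0, 0)
  "01111100100" → prefix "011" already present; 8 new (1, 1, 1, 0, 0, 1, 0, 0)
  "011010100" → prefix "011010" already present; 3 new (1, 0, 0)
  "11101111110" → prefix "11101111" already present; 3 new (1, 1, 0)
  "11101001111" → prefix "1110100" already present; 4 new (1, 1, 1, 1)
  "1110111010" → prefix "11101110" already present; 2 new (1, 0)
  "1110110" → prefix "1110110" already present; 0 new (none)
  "1110100" → prefix "1110100" already present; 0 new (none)
  "11101010010" → prefix "1110101" already present; 4 new (0, 0, 1, 0)
  "111011" → prefix "111011" already present; 0 new (none)
  "010" → prefix "010" already present; 0 new (none)
Total nodes = 6 + 10 + 5 + 4 + 3 + 3 + 6 + 1 + 3 + 2 + 8 + 3 + 3 + 4 + 2 + 0 + 0 + 4 + 0 + 0 = 67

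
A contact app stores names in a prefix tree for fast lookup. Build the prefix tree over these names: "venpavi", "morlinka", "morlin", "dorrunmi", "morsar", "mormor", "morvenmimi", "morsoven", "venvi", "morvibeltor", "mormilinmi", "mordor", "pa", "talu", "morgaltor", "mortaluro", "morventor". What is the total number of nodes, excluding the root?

79

Trace insertions, counting only characters that open a new branch:
  "venpavi" → 7 new (v, e, n, p, a, v, i)
  "morlinka" → 8 new (m, o, r, l, i, n, k, a)
  "morlin" → prefix "morlin" already present; 0 new (none)
  "dorrunmi" → 8 new (d, o, r, r, u, n, m, i)
  "morsar" → prefix "mor" already present; 3 new (s, a, r)
  "mormor" → prefix "mor" already present; 3 new (m, o, r)
  "morvenmimi" → prefix "mor" already present; 7 new (v, e, n, m, i, m, i)
  "morsoven" → prefix "mors" already present; 4 new (o, v, e, n)
  "venvi" → prefix "ven" already present; 2 new (v, i)
  "morvibeltor" → prefix "morv" already present; 7 new (i, b, e, l, t, o, r)
  "mormilinmi" → prefix "morm" already present; 6 new (i, l, i, n, m, i)
  "mordor" → prefix "mor" already present; 3 new (d, o, r)
  "pa" → 2 new (p, a)
  "talu" → 4 new (t, a, l, u)
  "morgaltor" → prefix "mor" already present; 6 new (g, a, l, t, o, r)
  "mortaluro" → prefix "mor" already present; 6 new (t, a, l, u, r, o)
  "morventor" → prefix "morven" already present; 3 new (t, o, r)
Total nodes = 7 + 8 + 0 + 8 + 3 + 3 + 7 + 4 + 2 + 7 + 6 + 3 + 2 + 4 + 6 + 6 + 3 = 79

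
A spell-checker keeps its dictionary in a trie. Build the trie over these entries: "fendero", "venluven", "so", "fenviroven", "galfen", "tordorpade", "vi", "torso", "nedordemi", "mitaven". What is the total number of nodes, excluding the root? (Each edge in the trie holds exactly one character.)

59

For each word, the new-node count is its length minus the longest prefix already in the trie:
  "fendero" → 7 new (f, e, n, d, e, r, o)
  "venluven" → 8 new (v, e, n, l, u, v, e, n)
  "so" → 2 new (s, o)
  "fenviroven" → prefix "fen" already present; 7 new (v, i, r, o, v, e, n)
  "galfen" → 6 new (g, a, l, f, e, n)
  "tordorpade" → 10 new (t, o, r, d, o, r, p, a, d, e)
  "vi" → prefix "v" already present; 1 new (i)
  "torso" → prefix "tor" already present; 2 new (s, o)
  "nedordemi" → 9 new (n, e, d, o, r, d, e, m, i)
  "mitaven" → 7 new (m, i, t, a, v, e, n)
Total nodes = 7 + 8 + 2 + 7 + 6 + 10 + 1 + 2 + 9 + 7 = 59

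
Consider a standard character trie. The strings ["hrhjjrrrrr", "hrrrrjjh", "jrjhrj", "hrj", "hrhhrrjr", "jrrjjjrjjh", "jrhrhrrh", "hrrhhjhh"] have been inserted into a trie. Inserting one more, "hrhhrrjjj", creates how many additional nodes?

Walking "hrhhrrjjj" from the root, the first 7 characters ("hrhhrrj") follow existing edges; "j" is the first miss.
New nodes needed: |"hrhhrrjjj"| − 7 = 9 − 7 = 2.

2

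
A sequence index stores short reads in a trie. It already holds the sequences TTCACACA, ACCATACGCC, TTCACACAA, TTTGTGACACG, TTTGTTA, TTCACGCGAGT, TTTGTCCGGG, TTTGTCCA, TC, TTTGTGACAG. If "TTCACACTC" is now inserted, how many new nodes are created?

"TTCACAC" is already a path in the trie; the remaining "TC" must be added.
So 9 − 7 = 2 new nodes.

2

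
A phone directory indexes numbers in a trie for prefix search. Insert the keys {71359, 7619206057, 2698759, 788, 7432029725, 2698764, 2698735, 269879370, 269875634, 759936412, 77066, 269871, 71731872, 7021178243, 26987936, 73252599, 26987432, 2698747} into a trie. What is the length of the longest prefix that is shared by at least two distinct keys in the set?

The deepest shared node is where two words last agree before diverging.
e.g. "26987936" and "269879370" share the prefix "2698793" of length 7; no pair shares a longer one.
Longest shared-prefix length: 7

7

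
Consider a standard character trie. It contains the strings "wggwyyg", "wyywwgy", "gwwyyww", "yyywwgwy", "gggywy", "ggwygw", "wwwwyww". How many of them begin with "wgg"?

Walk to "wgg"; the words in its subtree are exactly those with that prefix.
Words under "wgg": wggwyyg
Count: 1

1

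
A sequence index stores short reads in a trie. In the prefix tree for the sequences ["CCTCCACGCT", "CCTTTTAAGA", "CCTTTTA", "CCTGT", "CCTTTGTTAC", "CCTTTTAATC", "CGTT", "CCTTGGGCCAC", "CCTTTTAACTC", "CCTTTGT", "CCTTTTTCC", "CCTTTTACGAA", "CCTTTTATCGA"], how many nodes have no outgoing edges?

11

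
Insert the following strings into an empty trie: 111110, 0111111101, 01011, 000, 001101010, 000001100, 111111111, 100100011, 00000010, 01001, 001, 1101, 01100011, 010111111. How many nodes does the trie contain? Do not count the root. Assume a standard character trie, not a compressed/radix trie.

For each word, the new-node count is its length minus the longest prefix already in the trie:
  "111110" → 6 new (1, 1, 1, 1, 1, 0)
  "0111111101" → 10 new (0, 1, 1, 1, 1, 1, 1, 1, 0, 1)
  "01011" → prefix "01" already present; 3 new (0, 1, 1)
  "000" → prefix "0" already present; 2 new (0, 0)
  "001101010" → prefix "00" already present; 7 new (1, 1, 0, 1, 0, 1, 0)
  "000001100" → prefix "000" already present; 6 new (0, 0, 1, 1, 0, 0)
  "111111111" → prefix "11111" already present; 4 new (1, 1, 1, 1)
  "100100011" → prefix "1" already present; 8 new (0, 0, 1, 0, 0, 0, 1, 1)
  "00000010" → prefix "00000" already present; 3 new (0, 1, 0)
  "01001" → prefix "010" already present; 2 new (0, 1)
  "001" → prefix "001" already present; 0 new (none)
  "1101" → prefix "11" already present; 2 new (0, 1)
  "01100011" → prefix "011" already present; 5 new (0, 0, 0, 1, 1)
  "010111111" → prefix "01011" already present; 4 new (1, 1, 1, 1)
Total nodes = 6 + 10 + 3 + 2 + 7 + 6 + 4 + 8 + 3 + 2 + 0 + 2 + 5 + 4 = 62

62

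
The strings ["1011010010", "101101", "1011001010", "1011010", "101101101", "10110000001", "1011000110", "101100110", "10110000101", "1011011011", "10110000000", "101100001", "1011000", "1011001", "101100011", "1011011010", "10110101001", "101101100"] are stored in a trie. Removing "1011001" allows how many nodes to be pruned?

0

A node on "1011001"'s path can go only if nothing else ends at it or branches off below it.
Every node on "1011001" is still needed (e.g. by "1011001010"), so nothing is freed.
Nodes removed: 0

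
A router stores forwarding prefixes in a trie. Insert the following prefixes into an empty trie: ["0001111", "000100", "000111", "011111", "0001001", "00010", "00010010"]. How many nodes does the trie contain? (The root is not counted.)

Insert word by word; a character creates a node only if that edge doesn't already exist:
  "0001111" → 7 new (0, 0, 0, 1, 1, 1, 1)
  "000100" → prefix "0001" already present; 2 new (0, 0)
  "000111" → prefix "000111" already present; 0 new (none)
  "011111" → prefix "0" already present; 5 new (1, 1, 1, 1, 1)
  "0001001" → prefix "000100" already present; 1 new (1)
  "00010" → prefix "00010" already present; 0 new (none)
  "00010010" → prefix "0001001" already present; 1 new (0)
Total nodes = 7 + 2 + 0 + 5 + 1 + 0 + 1 = 16

16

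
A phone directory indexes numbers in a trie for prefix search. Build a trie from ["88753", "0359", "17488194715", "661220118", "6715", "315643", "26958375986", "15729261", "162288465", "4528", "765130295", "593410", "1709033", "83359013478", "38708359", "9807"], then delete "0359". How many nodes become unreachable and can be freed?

4

A node on "0359"'s path can go only if nothing else ends at it or branches off below it.
No other word shares any prefix with "0359", so all 4 of its nodes go.
Nodes removed: 4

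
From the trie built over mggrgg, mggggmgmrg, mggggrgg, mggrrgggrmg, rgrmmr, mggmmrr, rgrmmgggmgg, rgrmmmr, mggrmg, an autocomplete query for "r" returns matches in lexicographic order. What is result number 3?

rgrmmr

Words with prefix "r", in lexicographic order: "rgrmmgggmgg", "rgrmmmr", "rgrmmr"
The 3rd is rgrmmr.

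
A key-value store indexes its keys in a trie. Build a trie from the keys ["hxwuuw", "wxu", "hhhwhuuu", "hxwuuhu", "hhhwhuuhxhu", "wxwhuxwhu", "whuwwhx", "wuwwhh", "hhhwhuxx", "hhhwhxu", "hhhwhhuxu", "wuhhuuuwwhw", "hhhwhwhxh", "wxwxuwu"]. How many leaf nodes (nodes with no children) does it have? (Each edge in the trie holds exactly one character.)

14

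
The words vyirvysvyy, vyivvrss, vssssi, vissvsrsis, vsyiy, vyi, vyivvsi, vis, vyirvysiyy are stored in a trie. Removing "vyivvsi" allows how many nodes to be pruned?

2

Walk "vyivvsi" from the leaf back toward the root, removing each node that no remaining word uses.
The suffix "si" (2 nodes) is used only by "vyivvsi"; the node for "vyivv" still has the child "r", so pruning stops there.
Nodes removed: 2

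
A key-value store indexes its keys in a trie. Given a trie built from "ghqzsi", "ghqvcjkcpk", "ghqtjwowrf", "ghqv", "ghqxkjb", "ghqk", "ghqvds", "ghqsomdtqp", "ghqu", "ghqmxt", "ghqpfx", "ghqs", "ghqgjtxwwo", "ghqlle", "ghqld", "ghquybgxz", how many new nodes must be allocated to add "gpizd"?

The longest prefix of "gpizd" already in the trie is "g" (length 1).
New nodes needed: |"gpizd"| − 1 = 5 − 1 = 4.

4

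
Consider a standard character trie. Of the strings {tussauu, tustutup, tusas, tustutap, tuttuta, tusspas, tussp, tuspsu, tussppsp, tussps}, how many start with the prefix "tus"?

Filter for entries beginning with "tus":
Words under "tus": tusas, tuspsu, tussauu, tussp, tusspas, tussppsp, tussps, tustutap, tustutup
Count: 9

9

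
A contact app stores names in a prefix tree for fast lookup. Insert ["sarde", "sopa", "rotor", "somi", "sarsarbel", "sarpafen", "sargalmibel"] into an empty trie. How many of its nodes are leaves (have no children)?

7

A leaf is a node with no children — equivalently, the end of a word that is not a proper prefix of any other stored word.
Those words: "rotor", "sarde", "sargalmibel", "sarpafen", "sarsarbel", "somi", "sopa"
Leaf count: 7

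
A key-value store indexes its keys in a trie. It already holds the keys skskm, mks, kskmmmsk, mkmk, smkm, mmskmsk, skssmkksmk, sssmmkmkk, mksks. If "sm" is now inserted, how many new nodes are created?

0

Every character of "sm" already lies on an existing path (it is a prefix of some stored word).
No new nodes are needed: 0.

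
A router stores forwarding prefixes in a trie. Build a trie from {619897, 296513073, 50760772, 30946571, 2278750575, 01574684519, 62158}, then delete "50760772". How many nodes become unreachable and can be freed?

After clearing the end-marker at "50760772", prune upward until reaching a node still needed by another word.
No other word shares any prefix with "50760772", so all 8 of its nodes go.
Nodes removed: 8

8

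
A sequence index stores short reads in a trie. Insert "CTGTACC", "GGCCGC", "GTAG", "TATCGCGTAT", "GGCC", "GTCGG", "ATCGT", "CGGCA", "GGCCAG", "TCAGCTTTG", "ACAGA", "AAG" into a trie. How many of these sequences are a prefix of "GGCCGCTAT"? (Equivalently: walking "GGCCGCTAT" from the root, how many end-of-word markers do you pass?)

2

Check each prefix of "GGCCGCTAT" against the stored set — each match is an end-marker on the path.
Prefixes of the query that are stored words: "GGCC", "GGCCGC"
Count: 2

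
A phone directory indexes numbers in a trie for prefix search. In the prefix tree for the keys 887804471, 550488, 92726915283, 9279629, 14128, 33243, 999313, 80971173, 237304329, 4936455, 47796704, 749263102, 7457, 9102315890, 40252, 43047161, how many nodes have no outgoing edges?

16

Leaves are exactly the stored words that no other stored word extends.
Those words: "14128", "237304329", "33243", "40252", "43047161", "47796704", "4936455", "550488", "7457", "749263102", "80971173", "887804471", "9102315890", "92726915283", "9279629", "999313"
Leaf count: 16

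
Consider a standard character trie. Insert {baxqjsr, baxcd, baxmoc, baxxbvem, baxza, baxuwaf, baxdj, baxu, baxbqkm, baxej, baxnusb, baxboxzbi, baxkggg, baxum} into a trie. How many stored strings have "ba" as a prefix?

Traverse to the node for "ba", then collect every word in that subtree.
Words under "ba": baxboxzbi, baxbqkm, baxcd, baxdj, baxej, baxkggg, baxmoc, baxnusb, baxqjsr, baxu, baxum, baxuwaf, baxxbvem, baxza
Count: 14

14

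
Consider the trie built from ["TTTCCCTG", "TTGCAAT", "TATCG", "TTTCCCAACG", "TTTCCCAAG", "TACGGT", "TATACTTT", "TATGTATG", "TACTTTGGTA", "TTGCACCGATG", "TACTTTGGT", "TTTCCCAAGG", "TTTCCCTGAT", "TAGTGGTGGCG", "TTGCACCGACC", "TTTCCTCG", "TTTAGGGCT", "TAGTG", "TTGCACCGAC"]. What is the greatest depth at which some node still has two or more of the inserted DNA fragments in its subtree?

10

Equivalently: take the maximum, over all pairs, of their longest common prefix length.
"TTGCACCGAC" and "TTGCACCGACC" agree on "TTGCACCGAC" (10 characters) before diverging; nothing deeper is shared.
Longest shared-prefix length: 10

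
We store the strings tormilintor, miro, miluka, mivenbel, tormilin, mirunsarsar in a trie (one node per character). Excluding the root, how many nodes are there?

Count nodes per top-level branch (shared prefixes stored once):
  'm'-branch (miluka, miro, mirunsarsar, mivenbel): 22 nodes
  't'-branch (tormilin, tormilintor): 11 nodes
Sum: 33

33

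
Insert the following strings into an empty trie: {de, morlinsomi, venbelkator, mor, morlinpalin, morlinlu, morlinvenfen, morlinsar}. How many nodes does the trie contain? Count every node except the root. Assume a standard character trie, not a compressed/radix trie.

Insert word by word; a character creates a node only if that edge doesn't already exist:
  "de" → 2 new (d, e)
  "morlinsomi" → 10 new (m, o, r, l, i, n, s, o, m, i)
  "venbelkator" → 11 new (v, e, n, b, e, l, k, a, t, o, r)
  "mor" → prefix "mor" already present; 0 new (none)
  "morlinpalin" → prefix "morlin" already present; 5 new (p, a, l, i, n)
  "morlinlu" → prefix "morlin" already present; 2 new (l, u)
  "morlinvenfen" → prefix "morlin" already present; 6 new (v, e, n, f, e, n)
  "morlinsar" → prefix "morlins" already present; 2 new (a, r)
Total nodes = 2 + 10 + 11 + 0 + 5 + 2 + 6 + 2 = 38

38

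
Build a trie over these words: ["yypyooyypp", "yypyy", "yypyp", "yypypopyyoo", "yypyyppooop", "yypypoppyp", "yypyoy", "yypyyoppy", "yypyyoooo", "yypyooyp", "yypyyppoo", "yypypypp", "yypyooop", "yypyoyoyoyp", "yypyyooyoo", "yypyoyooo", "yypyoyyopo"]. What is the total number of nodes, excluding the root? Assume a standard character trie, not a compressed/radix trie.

55

Trace insertions, counting only characters that open a new branch:
  "yypyooyypp" → 10 new (y, y, p, y, o, o, y, y, p, p)
  "yypyy" → prefix "yypy" already present; 1 new (y)
  "yypyp" → prefix "yypy" already present; 1 new (p)
  "yypypopyyoo" → prefix "yypyp" already present; 6 new (o, p, y, y, o, o)
  "yypyyppooop" → prefix "yypyy" already present; 6 new (p, p, o, o, o, p)
  "yypypoppyp" → prefix "yypypop" already present; 3 new (p, y, p)
  "yypyoy" → prefix "yypyo" already present; 1 new (y)
  "yypyyoppy" → prefix "yypyy" already present; 4 new (o, p, p, y)
  "yypyyoooo" → prefix "yypyyo" already present; 3 new (o, o, o)
  "yypyooyp" → prefix "yypyooy" already present; 1 new (p)
  "yypyyppoo" → prefix "yypyyppoo" already present; 0 new (none)
  "yypypypp" → prefix "yypyp" already present; 3 new (y, p, p)
  "yypyooop" → prefix "yypyoo" already present; 2 new (o, p)
  "yypyoyoyoyp" → prefix "yypyoy" already present; 5 new (o, y, o, y, p)
  "yypyyooyoo" → prefix "yypyyoo" already present; 3 new (y, o, o)
  "yypyoyooo" → prefix "yypyoyo" already present; 2 new (o, o)
  "yypyoyyopo" → prefix "yypyoy" already present; 4 new (y, o, p, o)
Total nodes = 10 + 1 + 1 + 6 + 6 + 3 + 1 + 4 + 3 + 1 + 0 + 3 + 2 + 5 + 3 + 2 + 4 = 55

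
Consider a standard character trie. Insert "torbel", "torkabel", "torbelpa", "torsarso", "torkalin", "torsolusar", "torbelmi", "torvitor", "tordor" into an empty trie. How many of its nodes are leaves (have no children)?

A leaf is a node with no children — equivalently, the end of a word that is not a proper prefix of any other stored word.
Those words: "torbelmi", "torbelpa", "tordor", "torkabel", "torkalin", "torsarso", "torsolusar", "torvitor"
Leaf count: 8

8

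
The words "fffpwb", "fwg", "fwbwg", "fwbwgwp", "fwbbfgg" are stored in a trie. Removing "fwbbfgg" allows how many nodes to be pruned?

A node on "fwbbfgg"'s path can go only if nothing else ends at it or branches off below it.
The suffix "bfgg" (4 nodes) is used only by "fwbbfgg"; the node for "fwb" still has the child "w", so pruning stops there.
Nodes removed: 4

4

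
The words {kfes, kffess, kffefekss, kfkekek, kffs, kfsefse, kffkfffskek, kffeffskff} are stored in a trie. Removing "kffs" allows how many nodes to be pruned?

1

A node on "kffs"'s path can go only if nothing else ends at it or branches off below it.
The suffix "s" (1 node) is used only by "kffs"; the node for "kff" still has the child "e", so pruning stops there.
Nodes removed: 1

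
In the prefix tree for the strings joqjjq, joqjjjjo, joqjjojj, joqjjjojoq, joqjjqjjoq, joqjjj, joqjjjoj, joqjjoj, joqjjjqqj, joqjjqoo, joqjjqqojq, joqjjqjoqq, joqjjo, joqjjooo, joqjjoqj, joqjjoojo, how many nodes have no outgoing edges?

Leaves are exactly the stored words that no other stored word extends.
Those words: "joqjjjjo", "joqjjjojoq", "joqjjjqqj", "joqjjojj", "joqjjoojo", "joqjjooo", "joqjjoqj", "joqjjqjjoq", "joqjjqjoqq", "joqjjqoo", "joqjjqqojq"
Leaf count: 11

11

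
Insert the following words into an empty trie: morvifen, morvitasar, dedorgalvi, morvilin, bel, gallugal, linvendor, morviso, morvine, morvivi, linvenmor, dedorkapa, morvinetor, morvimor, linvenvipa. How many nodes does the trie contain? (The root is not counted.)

For each word, the new-node count is its length minus the longest prefix already in the trie:
  "morvifen" → 8 new (m, o, r, v, i, f, e, n)
  "morvitasar" → prefix "morvi" already present; 5 new (t, a, s, a, r)
  "dedorgalvi" → 10 new (d, e, d, o, r, g, a, l, v, i)
  "morvilin" → prefix "morvi" already present; 3 new (l, i, n)
  "bel" → 3 new (b, e, l)
  "gallugal" → 8 new (g, a, l, l, u, g, a, l)
  "linvendor" → 9 new (l, i, n, v, e, n, d, o, r)
  "morviso" → prefix "morvi" already present; 2 new (s, o)
  "morvine" → prefix "morvi" already present; 2 new (n, e)
  "morvivi" → prefix "morvi" already present; 2 new (v, i)
  "linvenmor" → prefix "linven" already present; 3 new (m, o, r)
  "dedorkapa" → prefix "dedor" already present; 4 new (k, a, p, a)
  "morvinetor" → prefix "morvine" already present; 3 new (t, o, r)
  "morvimor" → prefix "morvi" already present; 3 new (m, o, r)
  "linvenvipa" → prefix "linven" already present; 4 new (v, i, p, a)
Total nodes = 8 + 5 + 10 + 3 + 3 + 8 + 9 + 2 + 2 + 2 + 3 + 4 + 3 + 3 + 4 = 69

69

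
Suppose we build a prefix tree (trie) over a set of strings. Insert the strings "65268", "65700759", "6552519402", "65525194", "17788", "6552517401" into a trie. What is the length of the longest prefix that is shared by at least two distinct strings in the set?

8

Equivalently: take the maximum, over all pairs, of their longest common prefix length.
e.g. "65525194" and "6552519402" share the prefix "65525194" of length 8; no pair shares a longer one.
Longest shared-prefix length: 8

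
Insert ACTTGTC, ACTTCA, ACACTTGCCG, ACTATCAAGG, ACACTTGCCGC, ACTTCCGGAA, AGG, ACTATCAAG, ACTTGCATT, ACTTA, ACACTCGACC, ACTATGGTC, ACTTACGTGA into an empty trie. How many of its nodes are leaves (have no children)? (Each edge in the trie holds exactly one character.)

A leaf is a node with no children — equivalently, the end of a word that is not a proper prefix of any other stored word.
Those words: "ACACTCGACC", "ACACTTGCCGC", "ACTATCAAGG", "ACTATGGTC", "ACTTACGTGA", "ACTTCA", "ACTTCCGGAA", "ACTTGCATT", "ACTTGTC", "AGG"
Leaf count: 10

10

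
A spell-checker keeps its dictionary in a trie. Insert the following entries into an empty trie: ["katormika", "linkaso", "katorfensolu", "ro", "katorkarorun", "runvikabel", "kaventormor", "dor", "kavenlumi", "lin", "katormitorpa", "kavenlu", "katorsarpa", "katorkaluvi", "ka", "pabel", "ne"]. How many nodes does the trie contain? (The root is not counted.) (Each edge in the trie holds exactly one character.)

78

For each word, the new-node count is its length minus the longest prefix already in the trie:
  "katormika" → 9 new (k, a, t, o, r, m, i, k, a)
  "linkaso" → 7 new (l, i, n, k, a, s, o)
  "katorfensolu" → prefix "kator" already present; 7 new (f, e, n, s, o, l, u)
  "ro" → 2 new (r, o)
  "katorkarorun" → prefix "kator" already present; 7 new (k, a, r, o, r, u, n)
  "runvikabel" → prefix "r" already present; 9 new (u, n, v, i, k, a, b, e, l)
  "kaventormor" → prefix "ka" already present; 9 new (v, e, n, t, o, r, m, o, r)
  "dor" → 3 new (d, o, r)
  "kavenlumi" → prefix "kaven" already present; 4 new (l, u, m, i)
  "lin" → prefix "lin" already present; 0 new (none)
  "katormitorpa" → prefix "katormi" already present; 5 new (t, o, r, p, a)
  "kavenlu" → prefix "kavenlu" already present; 0 new (none)
  "katorsarpa" → prefix "kator" already present; 5 new (s, a, r, p, a)
  "katorkaluvi" → prefix "katorka" already present; 4 new (l, u, v, i)
  "ka" → prefix "ka" already present; 0 new (none)
  "pabel" → 5 new (p, a, b, e, l)
  "ne" → 2 new (n, e)
Total nodes = 9 + 7 + 7 + 2 + 7 + 9 + 9 + 3 + 4 + 0 + 5 + 0 + 5 + 4 + 0 + 5 + 2 = 78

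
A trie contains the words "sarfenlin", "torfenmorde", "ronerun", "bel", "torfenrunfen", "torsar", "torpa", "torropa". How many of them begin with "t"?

5

Filter for entries beginning with "t":
Words under "t": torfenmorde, torfenrunfen, torpa, torropa, torsar
Count: 5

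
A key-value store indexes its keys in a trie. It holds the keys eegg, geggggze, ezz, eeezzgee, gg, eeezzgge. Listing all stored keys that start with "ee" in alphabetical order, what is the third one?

eegg

DFS of the "ee" subtree visits, in order: "eeezzgee", "eeezzgge", "eegg"
Position 3: eegg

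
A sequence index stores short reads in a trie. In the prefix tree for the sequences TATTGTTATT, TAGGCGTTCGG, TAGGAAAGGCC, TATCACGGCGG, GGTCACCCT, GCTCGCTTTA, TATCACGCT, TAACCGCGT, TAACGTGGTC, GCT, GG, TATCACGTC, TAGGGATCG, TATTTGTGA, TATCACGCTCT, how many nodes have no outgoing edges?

12

A leaf is a node with no children — equivalently, the end of a word that is not a proper prefix of any other stored word.
Those words: "GCTCGCTTTA", "GGTCACCCT", "TAACCGCGT", "TAACGTGGTC", "TAGGAAAGGCC", "TAGGCGTTCGG", "TAGGGATCG", "TATCACGCTCT", "TATCACGGCGG", "TATCACGTC", "TATTGTTATT", "TATTTGTGA"
Leaf count: 12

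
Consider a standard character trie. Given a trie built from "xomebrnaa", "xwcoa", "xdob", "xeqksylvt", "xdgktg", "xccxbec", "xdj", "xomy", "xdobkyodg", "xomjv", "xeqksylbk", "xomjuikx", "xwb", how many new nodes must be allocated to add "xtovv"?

4

The longest prefix of "xtovv" already in the trie is "x" (length 1).
Each of the 4 remaining characters creates one node.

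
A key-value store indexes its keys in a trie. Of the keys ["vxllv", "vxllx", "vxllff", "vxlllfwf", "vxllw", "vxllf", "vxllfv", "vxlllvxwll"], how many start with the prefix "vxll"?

8

Filter for entries beginning with "vxll":
Words under "vxll": vxllf, vxllff, vxllfv, vxlllfwf, vxlllvxwll, vxllv, vxllw, vxllx
Count: 8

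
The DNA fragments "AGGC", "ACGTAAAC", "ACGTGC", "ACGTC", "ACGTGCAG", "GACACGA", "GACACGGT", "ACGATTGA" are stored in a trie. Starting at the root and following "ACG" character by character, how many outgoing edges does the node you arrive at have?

Follow the path "ACG" to its node, then look at its outgoing edges.
Characters that immediately follow "ACG" among the stored strings: {A, T}.
That node has 2 child edges.

2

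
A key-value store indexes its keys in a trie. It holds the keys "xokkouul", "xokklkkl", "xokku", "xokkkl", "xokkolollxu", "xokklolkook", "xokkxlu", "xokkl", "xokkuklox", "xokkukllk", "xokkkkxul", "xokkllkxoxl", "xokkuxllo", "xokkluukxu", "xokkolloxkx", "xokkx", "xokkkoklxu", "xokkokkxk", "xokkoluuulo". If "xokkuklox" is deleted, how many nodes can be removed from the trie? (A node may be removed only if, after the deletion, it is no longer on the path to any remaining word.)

After clearing the end-marker at "xokkuklox", prune upward until reaching a node still needed by another word.
The suffix "ox" (2 nodes) is used only by "xokkuklox"; the node for "xokkukl" still has the child "l", so pruning stops there.
Nodes removed: 2

2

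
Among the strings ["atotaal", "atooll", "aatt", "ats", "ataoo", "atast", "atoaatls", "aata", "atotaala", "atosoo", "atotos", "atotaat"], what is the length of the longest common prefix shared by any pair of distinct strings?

7

Equivalently: take the maximum, over all pairs, of their longest common prefix length.
"atotaal" and "atotaala" agree on "atotaal" (7 characters) before diverging; nothing deeper is shared.
Longest shared-prefix length: 7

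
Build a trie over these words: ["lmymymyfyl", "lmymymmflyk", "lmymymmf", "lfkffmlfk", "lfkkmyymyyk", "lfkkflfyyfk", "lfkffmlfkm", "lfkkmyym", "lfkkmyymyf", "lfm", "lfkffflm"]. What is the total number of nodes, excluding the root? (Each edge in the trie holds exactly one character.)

For each word, the new-node count is its length minus the longest prefix already in the trie:
  "lmymymyfyl" → 10 new (l, m, y, m, y, m, y, f, y, l)
  "lmymymmflyk" → prefix "lmymym" already present; 5 new (m, f, l, y, k)
  "lmymymmf" → prefix "lmymymmf" already present; 0 new (none)
  "lfkffmlfk" → prefix "l" already present; 8 new (f, k, f, f, m, l, f, k)
  "lfkkmyymyyk" → prefix "lfk" already present; 8 new (k, m, y, y, m, y, y, k)
  "lfkkflfyyfk" → prefix "lfkk" already present; 7 new (f, l, f, y, y, f, k)
  "lfkffmlfkm" → prefix "lfkffmlfk" already present; 1 new (m)
  "lfkkmyym" → prefix "lfkkmyym" already present; 0 new (none)
  "lfkkmyymyf" → prefix "lfkkmyymy" already present; 1 new (f)
  "lfm" → prefix "lf" already present; 1 new (m)
  "lfkffflm" → prefix "lfkff" already present; 3 new (f, l, m)
Total nodes = 10 + 5 + 0 + 8 + 8 + 7 + 1 + 0 + 1 + 1 + 3 = 44

44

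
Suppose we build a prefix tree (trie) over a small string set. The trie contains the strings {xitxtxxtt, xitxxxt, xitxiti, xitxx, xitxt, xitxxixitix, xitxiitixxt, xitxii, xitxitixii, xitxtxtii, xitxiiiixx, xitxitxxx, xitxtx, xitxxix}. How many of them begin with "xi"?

Filter for entries beginning with "xi":
Matches: "xitxii", "xitxiiiixx", "xitxiitixxt", "xitxiti", "xitxitixii", "xitxitxxx", "xitxt", "xitxtx", "xitxtxtii", "xitxtxxtt", "xitxx", "xitxxix", "xitxxixitix", "xitxxxt"
Count: 14

14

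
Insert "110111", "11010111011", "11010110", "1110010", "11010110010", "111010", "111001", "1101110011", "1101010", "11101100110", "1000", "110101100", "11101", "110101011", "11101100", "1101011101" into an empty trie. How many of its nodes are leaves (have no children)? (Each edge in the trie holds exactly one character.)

Leaves are exactly the stored words that no other stored word extends.
Those words: "1000", "110101011", "11010110010", "11010111011", "1101110011", "1110010", "111010", "11101100110"
Leaf count: 8

8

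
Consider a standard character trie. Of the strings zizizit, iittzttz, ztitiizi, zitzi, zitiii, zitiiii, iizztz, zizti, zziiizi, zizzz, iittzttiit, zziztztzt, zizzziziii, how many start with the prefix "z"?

10

Filter for entries beginning with "z":
Words under "z": zitiii, zitiiii, zitzi, zizizit, zizti, zizzz, zizzziziii, ztitiizi, zziiizi, zziztztzt
Count: 10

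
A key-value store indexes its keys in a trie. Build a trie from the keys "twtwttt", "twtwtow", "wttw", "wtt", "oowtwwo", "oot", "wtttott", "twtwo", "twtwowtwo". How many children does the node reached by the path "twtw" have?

Walk "twtw" from the root, arriving at one node.
Distinct next characters after "twtw": o, t.
That node has 2 child edges.

2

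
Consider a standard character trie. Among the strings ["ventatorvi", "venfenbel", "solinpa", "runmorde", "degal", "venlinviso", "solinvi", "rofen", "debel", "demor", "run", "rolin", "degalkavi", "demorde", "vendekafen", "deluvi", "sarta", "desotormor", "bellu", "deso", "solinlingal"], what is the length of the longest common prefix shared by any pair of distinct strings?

Equivalently: take the maximum, over all pairs, of their longest common prefix length.
e.g. "degal" and "degalkavi" share the prefix "degal" of length 5; no pair shares a longer one.
Longest shared-prefix length: 5

5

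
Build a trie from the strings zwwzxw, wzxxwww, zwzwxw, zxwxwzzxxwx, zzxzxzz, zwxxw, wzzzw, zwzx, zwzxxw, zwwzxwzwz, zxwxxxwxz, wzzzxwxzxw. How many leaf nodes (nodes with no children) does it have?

A leaf is a node with no children — equivalently, the end of a word that is not a proper prefix of any other stored word.
Those words: "wzxxwww", "wzzzw", "wzzzxwxzxw", "zwwzxwzwz", "zwxxw", "zwzwxw", "zwzxxw", "zxwxwzzxxwx", "zxwxxxwxz", "zzxzxzz"
Leaf count: 10

10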